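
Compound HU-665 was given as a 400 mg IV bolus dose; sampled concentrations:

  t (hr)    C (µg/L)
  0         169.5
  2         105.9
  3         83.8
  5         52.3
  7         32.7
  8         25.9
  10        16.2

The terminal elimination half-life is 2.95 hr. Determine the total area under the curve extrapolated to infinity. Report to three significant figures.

Trapezoidal AUC_0→10:
  [0→2]: (169.5+105.9)/2 × 2 = 275.4
  [2→3]: (105.9+83.8)/2 × 1 = 94.85
  [3→5]: (83.8+52.3)/2 × 2 = 136.1
  [5→7]: (52.3+32.7)/2 × 2 = 85.0
  [7→8]: (32.7+25.9)/2 × 1 = 29.3
  [8→10]: (25.9+16.2)/2 × 2 = 42.1
  Sum = 662.75 µg/L·hr
k_e = ln2 / t½ = 0.693147 / 2.95 = 0.2350 hr^-1
Extrapolated tail: C_last / k_e = 16.2 / 0.235 = 68.936
AUC_0→∞ = 662.75 + 68.936 = 731.686 µg/L·hr

AUC = 732 µg/L·hr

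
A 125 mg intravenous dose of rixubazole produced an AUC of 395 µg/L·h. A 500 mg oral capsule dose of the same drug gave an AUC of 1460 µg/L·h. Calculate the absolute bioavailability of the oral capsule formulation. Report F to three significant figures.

F = 0.924

F = (AUC_ev / D_ev) / (AUC_iv / D_iv)
  = (1460/500) / (395/125)
  = 2.92 / 3.16 = 0.9241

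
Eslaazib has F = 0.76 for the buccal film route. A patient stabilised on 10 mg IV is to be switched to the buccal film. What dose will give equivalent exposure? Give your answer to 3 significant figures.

For equal systemic exposure: F × D_ev = D_iv
D_ev = D_iv / F = 10 / 0.76 = 13.1579 mg

D_buccal = 13.2 mg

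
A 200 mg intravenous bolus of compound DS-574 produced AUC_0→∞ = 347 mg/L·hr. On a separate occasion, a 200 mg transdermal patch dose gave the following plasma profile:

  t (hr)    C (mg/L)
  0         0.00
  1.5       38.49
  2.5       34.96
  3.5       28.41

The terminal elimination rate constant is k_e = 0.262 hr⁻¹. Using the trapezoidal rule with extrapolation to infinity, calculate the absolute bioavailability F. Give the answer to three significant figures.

Trapezoidal AUC_0→3.5 (transdermal patch):
  [0→1.5]: (0.00+38.49)/2 × 1.5 = 28.8675
  [1.5→2.5]: (38.49+34.96)/2 × 1 = 36.725
  [2.5→3.5]: (34.96+28.41)/2 × 1 = 31.685
  Sum = 97.2775 mg/L·hr
Tail: C_last/k_e = 28.41/0.262 = 108.435
AUC_0→∞ (transdermal patch) = 97.2775 + 108.435 = 205.7125 mg/L·hr
F = (AUC_ev/D_ev)/(AUC_iv/D_iv) = (205.7125/200)/(347/200) = 1.0285625/1.735 = 0.5928

F = 0.593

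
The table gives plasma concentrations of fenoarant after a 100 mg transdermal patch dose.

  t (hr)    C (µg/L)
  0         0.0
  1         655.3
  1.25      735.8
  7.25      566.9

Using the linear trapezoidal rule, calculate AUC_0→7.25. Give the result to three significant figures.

AUC = 4410 µg/L·hr

Trapezoidal AUC_0→7.25:
  [0→1]: (0.0+655.3)/2 × 1 = 327.65
  [1→1.25]: (655.3+735.8)/2 × 0.25 = 173.8875
  [1.25→7.25]: (735.8+566.9)/2 × 6 = 3908.1
  Sum = 4409.6375 µg/L·hr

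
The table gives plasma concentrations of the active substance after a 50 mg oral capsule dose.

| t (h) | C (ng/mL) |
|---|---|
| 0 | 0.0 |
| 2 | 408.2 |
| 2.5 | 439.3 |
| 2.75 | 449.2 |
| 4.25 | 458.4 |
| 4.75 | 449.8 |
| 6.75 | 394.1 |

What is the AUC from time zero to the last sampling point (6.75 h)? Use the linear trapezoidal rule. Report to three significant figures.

AUC = 2480 ng/mL·h

Trapezoidal AUC_0→6.75:
  [0→2]: (0.0+408.2)/2 × 2 = 408.2
  [2→2.5]: (408.2+439.3)/2 × 0.5 = 211.875
  [2.5→2.75]: (439.3+449.2)/2 × 0.25 = 111.0625
  [2.75→4.25]: (449.2+458.4)/2 × 1.5 = 680.7
  [4.25→4.75]: (458.4+449.8)/2 × 0.5 = 227.05
  [4.75→6.75]: (449.8+394.1)/2 × 2 = 843.9
  Sum = 2482.7875 ng/mL·h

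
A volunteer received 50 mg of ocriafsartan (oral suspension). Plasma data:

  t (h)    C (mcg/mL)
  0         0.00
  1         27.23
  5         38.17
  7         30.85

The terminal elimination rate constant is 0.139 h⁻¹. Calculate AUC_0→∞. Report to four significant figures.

Trapezoidal AUC_0→7:
  [0→1]: (0.00+27.23)/2 × 1 = 13.615
  [1→5]: (27.23+38.17)/2 × 4 = 130.8
  [5→7]: (38.17+30.85)/2 × 2 = 69.02
  Sum = 213.435 mcg/mL·h
Extrapolated tail: C_last / k_e = 30.85 / 0.139 = 221.942
AUC_0→∞ = 213.435 + 221.942 = 435.377 mcg/mL·h

AUC = 435.4 mcg/mL·h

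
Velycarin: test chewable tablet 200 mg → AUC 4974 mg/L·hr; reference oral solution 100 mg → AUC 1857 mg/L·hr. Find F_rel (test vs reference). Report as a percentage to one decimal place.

F_rel = 133.9%

F_rel = (AUC_test/D_test) / (AUC_ref/D_ref)
      = (4974/200) / (1857/100)
      = 24.87 / 18.57 = 1.3393 = 133.93%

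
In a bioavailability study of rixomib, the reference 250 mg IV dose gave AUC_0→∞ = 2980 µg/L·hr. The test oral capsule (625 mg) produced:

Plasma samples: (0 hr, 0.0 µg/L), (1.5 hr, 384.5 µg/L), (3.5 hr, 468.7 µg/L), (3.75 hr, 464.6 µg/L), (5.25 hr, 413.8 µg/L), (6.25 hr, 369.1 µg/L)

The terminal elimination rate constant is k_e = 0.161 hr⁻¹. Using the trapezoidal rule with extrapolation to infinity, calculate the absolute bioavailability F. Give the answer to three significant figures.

F = 0.618

Trapezoidal AUC_0→6.25 (oral capsule):
  [0→1.5]: (0.0+384.5)/2 × 1.5 = 288.375
  [1.5→3.5]: (384.5+468.7)/2 × 2 = 853.2
  [3.5→3.75]: (468.7+464.6)/2 × 0.25 = 116.6625
  [3.75→5.25]: (464.6+413.8)/2 × 1.5 = 658.8
  [5.25→6.25]: (413.8+369.1)/2 × 1 = 391.45
  Sum = 2308.4875 µg/L·hr
Tail: C_last/k_e = 369.1/0.161 = 2292.547
AUC_0→∞ (oral capsule) = 2308.4875 + 2292.547 = 4601.0345 µg/L·hr
F = (AUC_ev/D_ev)/(AUC_iv/D_iv) = (4601.0345/625)/(2980/250) = 7.3616552/11.92 = 0.6176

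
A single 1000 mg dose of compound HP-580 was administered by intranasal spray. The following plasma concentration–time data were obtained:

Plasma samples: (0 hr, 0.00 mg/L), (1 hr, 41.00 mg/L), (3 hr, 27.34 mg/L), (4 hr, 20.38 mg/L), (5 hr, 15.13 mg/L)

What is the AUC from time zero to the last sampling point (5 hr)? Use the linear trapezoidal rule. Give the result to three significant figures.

AUC = 130 mg/L·hr

Trapezoidal AUC_0→5:
  [0→1]: (0.00+41.00)/2 × 1 = 20.5
  [1→3]: (41.00+27.34)/2 × 2 = 68.34
  [3→4]: (27.34+20.38)/2 × 1 = 23.86
  [4→5]: (20.38+15.13)/2 × 1 = 17.755
  Sum = 130.455 mg/L·hr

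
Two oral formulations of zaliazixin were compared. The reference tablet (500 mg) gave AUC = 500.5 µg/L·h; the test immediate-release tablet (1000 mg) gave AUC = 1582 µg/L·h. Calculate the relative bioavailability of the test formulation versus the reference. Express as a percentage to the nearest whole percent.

F_rel = (AUC_test/D_test) / (AUC_ref/D_ref)
      = (1582/1000) / (500.5/500)
      = 1.582 / 1.001 = 1.5804 = 158.04%

F_rel = 158%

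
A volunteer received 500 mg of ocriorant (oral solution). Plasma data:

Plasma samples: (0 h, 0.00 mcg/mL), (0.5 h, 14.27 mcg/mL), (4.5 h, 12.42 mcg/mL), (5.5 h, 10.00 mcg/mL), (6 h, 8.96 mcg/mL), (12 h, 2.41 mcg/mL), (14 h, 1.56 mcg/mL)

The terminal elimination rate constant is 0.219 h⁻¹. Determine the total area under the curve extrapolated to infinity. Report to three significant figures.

AUC = 118 mcg/mL·h

Trapezoidal AUC_0→14:
  [0→0.5]: (0.00+14.27)/2 × 0.5 = 3.5675
  [0.5→4.5]: (14.27+12.42)/2 × 4 = 53.38
  [4.5→5.5]: (12.42+10.00)/2 × 1 = 11.21
  [5.5→6]: (10.00+8.96)/2 × 0.5 = 4.74
  [6→12]: (8.96+2.41)/2 × 6 = 34.11
  [12→14]: (2.41+1.56)/2 × 2 = 3.97
  Sum = 110.9775 mcg/mL·h
Extrapolated tail: C_last / k_e = 1.56 / 0.219 = 7.123
AUC_0→∞ = 110.9775 + 7.123 = 118.1005 mcg/mL·h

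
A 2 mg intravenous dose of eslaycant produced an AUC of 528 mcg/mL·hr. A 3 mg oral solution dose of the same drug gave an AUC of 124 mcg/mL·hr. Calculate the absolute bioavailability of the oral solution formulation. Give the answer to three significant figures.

F = (AUC_ev / D_ev) / (AUC_iv / D_iv)
  = (124/3) / (528/2)
  = 41.3333 / 264 = 0.1566

F = 0.157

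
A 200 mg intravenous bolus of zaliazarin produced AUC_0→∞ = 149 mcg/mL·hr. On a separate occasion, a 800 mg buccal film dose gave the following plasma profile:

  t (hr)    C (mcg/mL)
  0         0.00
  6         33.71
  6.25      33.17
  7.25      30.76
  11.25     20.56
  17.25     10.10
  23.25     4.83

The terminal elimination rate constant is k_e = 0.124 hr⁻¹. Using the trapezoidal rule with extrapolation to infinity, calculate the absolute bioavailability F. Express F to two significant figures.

F = 0.70

Trapezoidal AUC_0→23.25 (buccal film):
  [0→6]: (0.00+33.71)/2 × 6 = 101.13
  [6→6.25]: (33.71+33.17)/2 × 0.25 = 8.36
  [6.25→7.25]: (33.17+30.76)/2 × 1 = 31.965
  [7.25→11.25]: (30.76+20.56)/2 × 4 = 102.64
  [11.25→17.25]: (20.56+10.10)/2 × 6 = 91.98
  [17.25→23.25]: (10.10+4.83)/2 × 6 = 44.79
  Sum = 380.865 mcg/mL·hr
Tail: C_last/k_e = 4.83/0.124 = 38.952
AUC_0→∞ (buccal film) = 380.865 + 38.952 = 419.817 mcg/mL·hr
F = (AUC_ev/D_ev)/(AUC_iv/D_iv) = (419.817/800)/(149/200) = 0.52477125/0.745 = 0.7044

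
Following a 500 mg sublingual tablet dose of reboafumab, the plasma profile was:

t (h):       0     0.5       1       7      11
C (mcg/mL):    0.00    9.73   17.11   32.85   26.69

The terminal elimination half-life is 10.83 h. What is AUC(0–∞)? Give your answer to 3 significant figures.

Trapezoidal AUC_0→11:
  [0→0.5]: (0.00+9.73)/2 × 0.5 = 2.4325
  [0.5→1]: (9.73+17.11)/2 × 0.5 = 6.71
  [1→7]: (17.11+32.85)/2 × 6 = 149.88
  [7→11]: (32.85+26.69)/2 × 4 = 119.08
  Sum = 278.1025 mcg/mL·h
k_e = ln2 / t½ = 0.693147 / 10.83 = 0.0640 h^-1
Extrapolated tail: C_last / k_e = 26.69 / 0.064 = 417.031
AUC_0→∞ = 278.1025 + 417.031 = 695.1335 mcg/mL·h

AUC = 695 mcg/mL·h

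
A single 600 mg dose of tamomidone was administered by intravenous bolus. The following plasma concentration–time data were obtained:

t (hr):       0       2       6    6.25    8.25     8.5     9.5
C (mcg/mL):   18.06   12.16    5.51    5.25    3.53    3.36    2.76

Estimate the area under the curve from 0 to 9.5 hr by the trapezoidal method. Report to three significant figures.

AUC = 79.6 mcg/mL·hr

Trapezoidal AUC_0→9.5:
  [0→2]: (18.06+12.16)/2 × 2 = 30.22
  [2→6]: (12.16+5.51)/2 × 4 = 35.34
  [6→6.25]: (5.51+5.25)/2 × 0.25 = 1.345
  [6.25→8.25]: (5.25+3.53)/2 × 2 = 8.78
  [8.25→8.5]: (3.53+3.36)/2 × 0.25 = 0.86125
  [8.5→9.5]: (3.36+2.76)/2 × 1 = 3.06
  Sum = 79.60625 mcg/mL·hr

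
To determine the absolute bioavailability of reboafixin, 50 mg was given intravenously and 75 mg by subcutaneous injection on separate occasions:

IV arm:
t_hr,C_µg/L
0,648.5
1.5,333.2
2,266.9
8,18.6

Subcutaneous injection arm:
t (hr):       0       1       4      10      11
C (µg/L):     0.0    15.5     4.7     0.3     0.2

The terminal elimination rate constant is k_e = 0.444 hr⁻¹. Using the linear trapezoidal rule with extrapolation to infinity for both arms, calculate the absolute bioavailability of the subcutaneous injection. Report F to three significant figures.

F = 0.0201

Trapezoidal AUC_0→8 (IV):
  [0→1.5]: (648.5+333.2)/2 × 1.5 = 736.275
  [1.5→2]: (333.2+266.9)/2 × 0.5 = 150.025
  [2→8]: (266.9+18.6)/2 × 6 = 856.5
  Sum = 1742.8 µg/L·hr
IV tail: 18.6/0.444 = 41.892; AUC_iv,0→∞ = 1742.8 + 41.892 = 1784.692 µg/L·hr
Trapezoidal AUC_0→11 (subcutaneous injection):
  [0→1]: (0.0+15.5)/2 × 1 = 7.75
  [1→4]: (15.5+4.7)/2 × 3 = 30.3
  [4→10]: (4.7+0.3)/2 × 6 = 15.0
  [10→11]: (0.3+0.2)/2 × 1 = 0.25
  Sum = 53.3 µg/L·hr
subcutaneous injection tail: 0.2/0.444 = 0.450; AUC_ev,0→∞ = 53.3 + 0.450 = 53.75 µg/L·hr
F = (AUC_ev/D_ev)/(AUC_iv/D_iv) = (53.75/75)/(1784.692/50) = 0.716667/35.69384 = 0.0201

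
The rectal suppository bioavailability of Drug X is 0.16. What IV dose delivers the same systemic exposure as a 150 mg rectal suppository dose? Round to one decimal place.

D_iv = 24.0 mg

Systemic exposure from an extravascular dose = F × D_ev, so the equivalent IV dose is F × D_ev.
D_iv = F × D_ev = 0.16 × 150 = 24 mg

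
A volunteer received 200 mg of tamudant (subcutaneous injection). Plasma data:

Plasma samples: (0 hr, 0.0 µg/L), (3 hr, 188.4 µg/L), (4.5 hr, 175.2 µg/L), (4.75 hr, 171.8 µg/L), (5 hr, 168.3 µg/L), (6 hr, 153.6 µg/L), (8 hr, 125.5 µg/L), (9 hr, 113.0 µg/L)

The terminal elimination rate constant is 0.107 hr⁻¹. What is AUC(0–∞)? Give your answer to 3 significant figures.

Trapezoidal AUC_0→9:
  [0→3]: (0.0+188.4)/2 × 3 = 282.6
  [3→4.5]: (188.4+175.2)/2 × 1.5 = 272.7
  [4.5→4.75]: (175.2+171.8)/2 × 0.25 = 43.375
  [4.75→5]: (171.8+168.3)/2 × 0.25 = 42.5125
  [5→6]: (168.3+153.6)/2 × 1 = 160.95
  [6→8]: (153.6+125.5)/2 × 2 = 279.1
  [8→9]: (125.5+113.0)/2 × 1 = 119.25
  Sum = 1200.4875 µg/L·hr
Extrapolated tail: C_last / k_e = 113.0 / 0.107 = 1056.075
AUC_0→∞ = 1200.4875 + 1056.075 = 2256.5625 µg/L·hr

AUC = 2260 µg/L·hr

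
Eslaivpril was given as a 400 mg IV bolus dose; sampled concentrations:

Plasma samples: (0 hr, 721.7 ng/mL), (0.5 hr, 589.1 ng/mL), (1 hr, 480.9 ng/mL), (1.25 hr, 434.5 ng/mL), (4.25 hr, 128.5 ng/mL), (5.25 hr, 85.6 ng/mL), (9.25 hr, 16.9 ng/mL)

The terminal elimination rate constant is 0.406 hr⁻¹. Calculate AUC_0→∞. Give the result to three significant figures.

Trapezoidal AUC_0→9.25:
  [0→0.5]: (721.7+589.1)/2 × 0.5 = 327.7
  [0.5→1]: (589.1+480.9)/2 × 0.5 = 267.5
  [1→1.25]: (480.9+434.5)/2 × 0.25 = 114.425
  [1.25→4.25]: (434.5+128.5)/2 × 3 = 844.5
  [4.25→5.25]: (128.5+85.6)/2 × 1 = 107.05
  [5.25→9.25]: (85.6+16.9)/2 × 4 = 205.0
  Sum = 1866.175 ng/mL·hr
Extrapolated tail: C_last / k_e = 16.9 / 0.406 = 41.626
AUC_0→∞ = 1866.175 + 41.626 = 1907.801 ng/mL·hr

AUC = 1910 ng/mL·hr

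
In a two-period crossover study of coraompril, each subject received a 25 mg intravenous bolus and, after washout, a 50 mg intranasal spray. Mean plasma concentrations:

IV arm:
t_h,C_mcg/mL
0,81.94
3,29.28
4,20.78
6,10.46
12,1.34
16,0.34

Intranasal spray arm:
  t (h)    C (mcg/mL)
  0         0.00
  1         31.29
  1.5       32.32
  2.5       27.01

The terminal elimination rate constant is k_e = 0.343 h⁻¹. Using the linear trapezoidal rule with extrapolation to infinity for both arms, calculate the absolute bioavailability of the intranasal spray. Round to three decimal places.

F = 0.266

Trapezoidal AUC_0→16 (IV):
  [0→3]: (81.94+29.28)/2 × 3 = 166.83
  [3→4]: (29.28+20.78)/2 × 1 = 25.03
  [4→6]: (20.78+10.46)/2 × 2 = 31.24
  [6→12]: (10.46+1.34)/2 × 6 = 35.4
  [12→16]: (1.34+0.34)/2 × 4 = 3.36
  Sum = 261.86 mcg/mL·h
IV tail: 0.34/0.343 = 0.991; AUC_iv,0→∞ = 261.86 + 0.991 = 262.851 mcg/mL·h
Trapezoidal AUC_0→2.5 (intranasal spray):
  [0→1]: (0.00+31.29)/2 × 1 = 15.645
  [1→1.5]: (31.29+32.32)/2 × 0.5 = 15.9025
  [1.5→2.5]: (32.32+27.01)/2 × 1 = 29.665
  Sum = 61.2125 mcg/mL·h
intranasal spray tail: 27.01/0.343 = 78.746; AUC_ev,0→∞ = 61.2125 + 78.746 = 139.9585 mcg/mL·h
F = (AUC_ev/D_ev)/(AUC_iv/D_iv) = (139.9585/50)/(262.851/25) = 2.79917/10.51404 = 0.2662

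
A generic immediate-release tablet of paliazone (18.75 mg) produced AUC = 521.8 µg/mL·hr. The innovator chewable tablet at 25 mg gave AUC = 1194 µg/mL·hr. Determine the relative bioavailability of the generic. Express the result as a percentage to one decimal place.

F_rel = (AUC_test/D_test) / (AUC_ref/D_ref)
      = (521.8/18.75) / (1194/25)
      = 27.8293 / 47.76 = 0.5827 = 58.27%

F_rel = 58.3%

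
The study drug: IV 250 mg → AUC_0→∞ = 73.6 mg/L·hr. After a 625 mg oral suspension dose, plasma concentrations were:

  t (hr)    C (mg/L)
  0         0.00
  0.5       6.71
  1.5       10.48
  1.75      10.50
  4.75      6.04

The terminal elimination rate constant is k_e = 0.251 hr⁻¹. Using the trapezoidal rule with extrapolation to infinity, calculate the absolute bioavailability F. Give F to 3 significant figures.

Trapezoidal AUC_0→4.75 (oral suspension):
  [0→0.5]: (0.00+6.71)/2 × 0.5 = 1.6775
  [0.5→1.5]: (6.71+10.48)/2 × 1 = 8.595
  [1.5→1.75]: (10.48+10.50)/2 × 0.25 = 2.6225
  [1.75→4.75]: (10.50+6.04)/2 × 3 = 24.81
  Sum = 37.705 mg/L·hr
Tail: C_last/k_e = 6.04/0.251 = 24.064
AUC_0→∞ (oral suspension) = 37.705 + 24.064 = 61.769 mg/L·hr
F = (AUC_ev/D_ev)/(AUC_iv/D_iv) = (61.769/625)/(73.6/250) = 0.0988304/0.2944 = 0.3357

F = 0.336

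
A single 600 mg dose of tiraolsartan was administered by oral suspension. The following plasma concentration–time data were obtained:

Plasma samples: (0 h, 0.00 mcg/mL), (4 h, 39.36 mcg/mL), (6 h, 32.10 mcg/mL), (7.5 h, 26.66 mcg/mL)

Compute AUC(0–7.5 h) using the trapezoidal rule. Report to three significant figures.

Trapezoidal AUC_0→7.5:
  [0→4]: (0.00+39.36)/2 × 4 = 78.72
  [4→6]: (39.36+32.10)/2 × 2 = 71.46
  [6→7.5]: (32.10+26.66)/2 × 1.5 = 44.07
  Sum = 194.25 mcg/mL·h

AUC = 194 mcg/mL·h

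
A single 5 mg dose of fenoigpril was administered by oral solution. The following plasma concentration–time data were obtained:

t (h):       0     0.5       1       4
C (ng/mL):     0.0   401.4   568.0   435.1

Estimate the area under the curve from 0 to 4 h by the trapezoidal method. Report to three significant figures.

AUC = 1850 ng/mL·h

Trapezoidal AUC_0→4:
  [0→0.5]: (0.0+401.4)/2 × 0.5 = 100.35
  [0.5→1]: (401.4+568.0)/2 × 0.5 = 242.35
  [1→4]: (568.0+435.1)/2 × 3 = 1504.65
  Sum = 1847.35 ng/mL·h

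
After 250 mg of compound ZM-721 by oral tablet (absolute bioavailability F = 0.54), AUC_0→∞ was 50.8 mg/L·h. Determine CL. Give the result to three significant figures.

CL = 2.66 L/h

CL = F × Dose / AUC_0→∞
   = 0.54 × 250 / 50.8 = 2.65748 L/h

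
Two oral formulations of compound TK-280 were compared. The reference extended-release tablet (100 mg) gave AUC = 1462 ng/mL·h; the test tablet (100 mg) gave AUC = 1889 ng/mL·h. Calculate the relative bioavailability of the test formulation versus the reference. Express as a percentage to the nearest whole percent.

F_rel = (AUC_test/D_test) / (AUC_ref/D_ref)
      = (1889/100) / (1462/100)
      = 18.89 / 14.62 = 1.2921 = 129.21%

F_rel = 129%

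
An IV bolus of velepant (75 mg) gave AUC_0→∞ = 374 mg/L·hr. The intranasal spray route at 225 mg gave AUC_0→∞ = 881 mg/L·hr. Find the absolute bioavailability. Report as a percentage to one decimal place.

F = 78.5%

F = (AUC_ev / D_ev) / (AUC_iv / D_iv)
  = (881/225) / (374/75)
  = 3.91556 / 4.98667 = 0.7852
  = 78.52%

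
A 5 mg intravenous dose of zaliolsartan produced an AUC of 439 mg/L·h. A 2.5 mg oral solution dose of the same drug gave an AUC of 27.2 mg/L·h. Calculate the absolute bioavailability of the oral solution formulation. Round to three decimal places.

F = 0.124

F = (AUC_ev / D_ev) / (AUC_iv / D_iv)
  = (27.2/2.5) / (439/5)
  = 10.88 / 87.8 = 0.1239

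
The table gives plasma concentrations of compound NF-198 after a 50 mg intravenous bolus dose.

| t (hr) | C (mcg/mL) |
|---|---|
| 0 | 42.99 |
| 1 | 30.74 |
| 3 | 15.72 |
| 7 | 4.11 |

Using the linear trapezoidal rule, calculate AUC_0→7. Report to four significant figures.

AUC = 123.0 mcg/mL·hr

Trapezoidal AUC_0→7:
  [0→1]: (42.99+30.74)/2 × 1 = 36.865
  [1→3]: (30.74+15.72)/2 × 2 = 46.46
  [3→7]: (15.72+4.11)/2 × 4 = 39.66
  Sum = 122.985 mcg/mL·hr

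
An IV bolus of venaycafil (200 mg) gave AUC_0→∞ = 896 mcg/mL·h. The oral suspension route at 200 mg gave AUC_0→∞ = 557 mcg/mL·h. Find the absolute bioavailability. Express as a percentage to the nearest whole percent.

F = 62%

F = (AUC_ev / D_ev) / (AUC_iv / D_iv)
  = (557/200) / (896/200)
  = 2.785 / 4.48 = 0.6217
  = 62.17%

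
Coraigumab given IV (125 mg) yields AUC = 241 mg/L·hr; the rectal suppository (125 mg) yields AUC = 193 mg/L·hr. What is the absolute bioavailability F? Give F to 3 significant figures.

F = 0.801

F = (AUC_ev / D_ev) / (AUC_iv / D_iv)
  = (193/125) / (241/125)
  = 1.544 / 1.928 = 0.8008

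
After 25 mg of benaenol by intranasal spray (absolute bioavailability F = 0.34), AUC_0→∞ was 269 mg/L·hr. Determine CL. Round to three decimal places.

CL = F × Dose / AUC_0→∞
   = 0.34 × 25 / 269 = 0.0315985 L/hr

CL = 0.032 L/hr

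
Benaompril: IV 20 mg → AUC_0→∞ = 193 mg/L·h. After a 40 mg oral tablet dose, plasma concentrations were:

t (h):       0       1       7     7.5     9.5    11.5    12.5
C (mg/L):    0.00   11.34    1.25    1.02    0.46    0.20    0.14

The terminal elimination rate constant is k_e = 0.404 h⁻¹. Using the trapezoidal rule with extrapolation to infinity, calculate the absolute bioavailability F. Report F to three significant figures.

F = 0.121

Trapezoidal AUC_0→12.5 (oral tablet):
  [0→1]: (0.00+11.34)/2 × 1 = 5.67
  [1→7]: (11.34+1.25)/2 × 6 = 37.77
  [7→7.5]: (1.25+1.02)/2 × 0.5 = 0.5675
  [7.5→9.5]: (1.02+0.46)/2 × 2 = 1.48
  [9.5→11.5]: (0.46+0.20)/2 × 2 = 0.66
  [11.5→12.5]: (0.20+0.14)/2 × 1 = 0.17
  Sum = 46.3175 mg/L·h
Tail: C_last/k_e = 0.14/0.404 = 0.347
AUC_0→∞ (oral tablet) = 46.3175 + 0.347 = 46.6645 mg/L·h
F = (AUC_ev/D_ev)/(AUC_iv/D_iv) = (46.6645/40)/(193/20) = 1.1666125/9.65 = 0.1209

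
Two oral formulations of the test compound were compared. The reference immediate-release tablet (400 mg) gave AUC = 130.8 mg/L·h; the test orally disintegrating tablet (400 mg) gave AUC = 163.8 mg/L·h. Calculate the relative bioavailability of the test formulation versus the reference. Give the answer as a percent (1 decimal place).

F_rel = 125.2%

F_rel = (AUC_test/D_test) / (AUC_ref/D_ref)
      = (163.8/400) / (130.8/400)
      = 0.4095 / 0.327 = 1.2523 = 125.23%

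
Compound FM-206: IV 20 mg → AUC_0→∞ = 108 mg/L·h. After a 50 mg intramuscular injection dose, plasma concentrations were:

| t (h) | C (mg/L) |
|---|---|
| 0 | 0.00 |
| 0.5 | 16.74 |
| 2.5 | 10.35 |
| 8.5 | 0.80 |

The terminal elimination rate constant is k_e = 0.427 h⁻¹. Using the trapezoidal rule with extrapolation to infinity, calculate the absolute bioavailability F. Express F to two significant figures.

F = 0.25

Trapezoidal AUC_0→8.5 (intramuscular injection):
  [0→0.5]: (0.00+16.74)/2 × 0.5 = 4.185
  [0.5→2.5]: (16.74+10.35)/2 × 2 = 27.09
  [2.5→8.5]: (10.35+0.80)/2 × 6 = 33.45
  Sum = 64.725 mg/L·h
Tail: C_last/k_e = 0.80/0.427 = 1.874
AUC_0→∞ (intramuscular injection) = 64.725 + 1.874 = 66.599 mg/L·h
F = (AUC_ev/D_ev)/(AUC_iv/D_iv) = (66.599/50)/(108/20) = 1.33198/5.4 = 0.2467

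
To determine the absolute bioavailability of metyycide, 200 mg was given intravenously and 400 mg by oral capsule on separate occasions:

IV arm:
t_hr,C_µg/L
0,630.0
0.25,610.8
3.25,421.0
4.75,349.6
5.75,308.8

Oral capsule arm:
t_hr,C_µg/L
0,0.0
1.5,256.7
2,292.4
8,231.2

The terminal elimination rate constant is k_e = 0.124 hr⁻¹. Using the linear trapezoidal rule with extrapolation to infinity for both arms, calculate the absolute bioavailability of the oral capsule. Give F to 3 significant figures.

F = 0.369

Trapezoidal AUC_0→5.75 (IV):
  [0→0.25]: (630.0+610.8)/2 × 0.25 = 155.1
  [0.25→3.25]: (610.8+421.0)/2 × 3 = 1547.7
  [3.25→4.75]: (421.0+349.6)/2 × 1.5 = 577.95
  [4.75→5.75]: (349.6+308.8)/2 × 1 = 329.2
  Sum = 2609.95 µg/L·hr
IV tail: 308.8/0.124 = 2490.323; AUC_iv,0→∞ = 2609.95 + 2490.323 = 5100.273 µg/L·hr
Trapezoidal AUC_0→8 (oral capsule):
  [0→1.5]: (0.0+256.7)/2 × 1.5 = 192.525
  [1.5→2]: (256.7+292.4)/2 × 0.5 = 137.275
  [2→8]: (292.4+231.2)/2 × 6 = 1570.8
  Sum = 1900.6 µg/L·hr
oral capsule tail: 231.2/0.124 = 1864.516; AUC_ev,0→∞ = 1900.6 + 1864.516 = 3765.116 µg/L·hr
F = (AUC_ev/D_ev)/(AUC_iv/D_iv) = (3765.116/400)/(5100.273/200) = 9.41279/25.501365 = 0.3691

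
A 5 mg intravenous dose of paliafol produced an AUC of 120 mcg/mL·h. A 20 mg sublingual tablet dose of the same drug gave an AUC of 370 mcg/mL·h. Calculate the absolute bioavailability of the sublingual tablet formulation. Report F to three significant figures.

F = 0.771

F = (AUC_ev / D_ev) / (AUC_iv / D_iv)
  = (370/20) / (120/5)
  = 18.5 / 24 = 0.7708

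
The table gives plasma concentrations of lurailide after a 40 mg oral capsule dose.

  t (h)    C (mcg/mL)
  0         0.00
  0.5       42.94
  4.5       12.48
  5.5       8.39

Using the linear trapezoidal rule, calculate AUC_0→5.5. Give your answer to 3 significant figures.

Trapezoidal AUC_0→5.5:
  [0→0.5]: (0.00+42.94)/2 × 0.5 = 10.735
  [0.5→4.5]: (42.94+12.48)/2 × 4 = 110.84
  [4.5→5.5]: (12.48+8.39)/2 × 1 = 10.435
  Sum = 132.01 mcg/mL·h

AUC = 132 mcg/mL·h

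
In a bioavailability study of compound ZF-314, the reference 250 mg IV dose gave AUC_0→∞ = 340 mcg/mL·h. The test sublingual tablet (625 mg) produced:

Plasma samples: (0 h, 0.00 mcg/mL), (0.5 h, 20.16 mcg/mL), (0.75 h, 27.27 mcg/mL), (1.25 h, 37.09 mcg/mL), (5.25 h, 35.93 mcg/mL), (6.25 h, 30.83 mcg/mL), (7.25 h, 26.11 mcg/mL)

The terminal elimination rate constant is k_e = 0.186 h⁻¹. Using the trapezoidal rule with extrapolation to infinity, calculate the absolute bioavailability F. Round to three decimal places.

Trapezoidal AUC_0→7.25 (sublingual tablet):
  [0→0.5]: (0.00+20.16)/2 × 0.5 = 5.04
  [0.5→0.75]: (20.16+27.27)/2 × 0.25 = 5.92875
  [0.75→1.25]: (27.27+37.09)/2 × 0.5 = 16.09
  [1.25→5.25]: (37.09+35.93)/2 × 4 = 146.04
  [5.25→6.25]: (35.93+30.83)/2 × 1 = 33.38
  [6.25→7.25]: (30.83+26.11)/2 × 1 = 28.47
  Sum = 234.94875 mcg/mL·h
Tail: C_last/k_e = 26.11/0.186 = 140.376
AUC_0→∞ (sublingual tablet) = 234.94875 + 140.376 = 375.32475 mcg/mL·h
F = (AUC_ev/D_ev)/(AUC_iv/D_iv) = (375.32475/625)/(340/250) = 0.6005196/1.36 = 0.4416

F = 0.442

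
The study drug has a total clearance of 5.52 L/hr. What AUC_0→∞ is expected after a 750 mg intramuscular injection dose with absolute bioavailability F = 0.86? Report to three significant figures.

AUC_0→∞ = F × Dose / CL
        = 0.86 × 750 / 5.52 = 116.848 mg/L·hr

AUC = 117 mg/L·hr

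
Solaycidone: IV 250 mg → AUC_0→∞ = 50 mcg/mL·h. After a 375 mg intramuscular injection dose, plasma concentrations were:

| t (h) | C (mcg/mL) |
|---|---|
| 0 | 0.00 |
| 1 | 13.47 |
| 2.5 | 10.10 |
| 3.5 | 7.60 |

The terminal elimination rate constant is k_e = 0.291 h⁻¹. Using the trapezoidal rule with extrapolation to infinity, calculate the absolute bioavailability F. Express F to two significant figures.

Trapezoidal AUC_0→3.5 (intramuscular injection):
  [0→1]: (0.00+13.47)/2 × 1 = 6.735
  [1→2.5]: (13.47+10.10)/2 × 1.5 = 17.6775
  [2.5→3.5]: (10.10+7.60)/2 × 1 = 8.85
  Sum = 33.2625 mcg/mL·h
Tail: C_last/k_e = 7.60/0.291 = 26.117
AUC_0→∞ (intramuscular injection) = 33.2625 + 26.117 = 59.3795 mcg/mL·h
F = (AUC_ev/D_ev)/(AUC_iv/D_iv) = (59.3795/375)/(50/250) = 0.158345/0.2 = 0.7917

F = 0.79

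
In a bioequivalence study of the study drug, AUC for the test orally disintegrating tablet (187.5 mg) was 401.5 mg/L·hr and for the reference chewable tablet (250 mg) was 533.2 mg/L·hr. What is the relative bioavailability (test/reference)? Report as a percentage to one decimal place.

F_rel = (AUC_test/D_test) / (AUC_ref/D_ref)
      = (401.5/187.5) / (533.2/250)
      = 2.14133 / 2.1328 = 1.0040 = 100.40%

F_rel = 100.4%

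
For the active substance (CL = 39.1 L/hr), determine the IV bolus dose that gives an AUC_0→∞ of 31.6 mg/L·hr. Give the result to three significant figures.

Dose_iv = CL × AUC_0→∞
     = 39.1 × 31.6 = 1235.56 mg

Dose = 1240 mg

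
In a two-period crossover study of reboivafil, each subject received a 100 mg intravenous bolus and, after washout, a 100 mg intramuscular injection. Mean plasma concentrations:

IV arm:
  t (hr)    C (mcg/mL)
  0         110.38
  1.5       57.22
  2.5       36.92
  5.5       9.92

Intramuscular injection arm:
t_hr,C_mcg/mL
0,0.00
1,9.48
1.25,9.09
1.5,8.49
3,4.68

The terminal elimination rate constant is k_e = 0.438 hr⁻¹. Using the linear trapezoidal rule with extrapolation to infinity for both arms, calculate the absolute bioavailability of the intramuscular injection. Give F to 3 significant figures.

F = 0.112

Trapezoidal AUC_0→5.5 (IV):
  [0→1.5]: (110.38+57.22)/2 × 1.5 = 125.7
  [1.5→2.5]: (57.22+36.92)/2 × 1 = 47.07
  [2.5→5.5]: (36.92+9.92)/2 × 3 = 70.26
  Sum = 243.03 mcg/mL·hr
IV tail: 9.92/0.438 = 22.648; AUC_iv,0→∞ = 243.03 + 22.648 = 265.678 mcg/mL·hr
Trapezoidal AUC_0→3 (intramuscular injection):
  [0→1]: (0.00+9.48)/2 × 1 = 4.74
  [1→1.25]: (9.48+9.09)/2 × 0.25 = 2.32125
  [1.25→1.5]: (9.09+8.49)/2 × 0.25 = 2.1975
  [1.5→3]: (8.49+4.68)/2 × 1.5 = 9.8775
  Sum = 19.13625 mcg/mL·hr
intramuscular injection tail: 4.68/0.438 = 10.685; AUC_ev,0→∞ = 19.13625 + 10.685 = 29.82125 mcg/mL·hr
F = (AUC_ev/D_ev)/(AUC_iv/D_iv) = (29.82125/100)/(265.678/100) = 0.2982125/2.65678 = 0.1122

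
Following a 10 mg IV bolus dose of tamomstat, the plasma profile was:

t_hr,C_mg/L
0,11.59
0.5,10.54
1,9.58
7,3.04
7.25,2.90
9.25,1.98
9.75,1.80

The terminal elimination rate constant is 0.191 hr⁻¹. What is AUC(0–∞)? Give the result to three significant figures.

AUC = 64.4 mg/L·hr

Trapezoidal AUC_0→9.75:
  [0→0.5]: (11.59+10.54)/2 × 0.5 = 5.5325
  [0.5→1]: (10.54+9.58)/2 × 0.5 = 5.03
  [1→7]: (9.58+3.04)/2 × 6 = 37.86
  [7→7.25]: (3.04+2.90)/2 × 0.25 = 0.7425
  [7.25→9.25]: (2.90+1.98)/2 × 2 = 4.88
  [9.25→9.75]: (1.98+1.80)/2 × 0.5 = 0.945
  Sum = 54.99 mg/L·hr
Extrapolated tail: C_last / k_e = 1.80 / 0.191 = 9.424
AUC_0→∞ = 54.99 + 9.424 = 64.414 mg/L·hr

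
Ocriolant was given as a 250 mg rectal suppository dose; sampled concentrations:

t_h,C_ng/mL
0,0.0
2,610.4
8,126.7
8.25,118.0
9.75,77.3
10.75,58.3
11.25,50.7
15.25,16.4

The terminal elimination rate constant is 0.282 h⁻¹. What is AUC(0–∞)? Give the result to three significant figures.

Trapezoidal AUC_0→15.25:
  [0→2]: (0.0+610.4)/2 × 2 = 610.4
  [2→8]: (610.4+126.7)/2 × 6 = 2211.3
  [8→8.25]: (126.7+118.0)/2 × 0.25 = 30.5875
  [8.25→9.75]: (118.0+77.3)/2 × 1.5 = 146.475
  [9.75→10.75]: (77.3+58.3)/2 × 1 = 67.8
  [10.75→11.25]: (58.3+50.7)/2 × 0.5 = 27.25
  [11.25→15.25]: (50.7+16.4)/2 × 4 = 134.2
  Sum = 3228.0125 ng/mL·h
Extrapolated tail: C_last / k_e = 16.4 / 0.282 = 58.156
AUC_0→∞ = 3228.0125 + 58.156 = 3286.1685 ng/mL·h

AUC = 3290 ng/mL·h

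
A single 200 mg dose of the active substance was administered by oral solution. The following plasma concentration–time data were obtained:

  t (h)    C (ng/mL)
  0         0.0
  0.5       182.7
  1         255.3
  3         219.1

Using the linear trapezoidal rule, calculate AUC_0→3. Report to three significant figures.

Trapezoidal AUC_0→3:
  [0→0.5]: (0.0+182.7)/2 × 0.5 = 45.675
  [0.5→1]: (182.7+255.3)/2 × 0.5 = 109.5
  [1→3]: (255.3+219.1)/2 × 2 = 474.4
  Sum = 629.575 ng/mL·h

AUC = 630 ng/mL·h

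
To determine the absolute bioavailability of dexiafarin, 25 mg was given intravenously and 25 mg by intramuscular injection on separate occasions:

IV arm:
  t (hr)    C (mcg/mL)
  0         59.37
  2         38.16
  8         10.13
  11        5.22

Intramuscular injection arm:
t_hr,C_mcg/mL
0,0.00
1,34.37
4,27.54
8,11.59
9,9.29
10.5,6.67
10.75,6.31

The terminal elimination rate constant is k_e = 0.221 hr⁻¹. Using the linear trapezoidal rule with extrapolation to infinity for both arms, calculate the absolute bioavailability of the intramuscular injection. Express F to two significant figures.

F = 0.83

Trapezoidal AUC_0→11 (IV):
  [0→2]: (59.37+38.16)/2 × 2 = 97.53
  [2→8]: (38.16+10.13)/2 × 6 = 144.87
  [8→11]: (10.13+5.22)/2 × 3 = 23.025
  Sum = 265.425 mcg/mL·hr
IV tail: 5.22/0.221 = 23.620; AUC_iv,0→∞ = 265.425 + 23.620 = 289.045 mcg/mL·hr
Trapezoidal AUC_0→10.75 (intramuscular injection):
  [0→1]: (0.00+34.37)/2 × 1 = 17.185
  [1→4]: (34.37+27.54)/2 × 3 = 92.865
  [4→8]: (27.54+11.59)/2 × 4 = 78.26
  [8→9]: (11.59+9.29)/2 × 1 = 10.44
  [9→10.5]: (9.29+6.67)/2 × 1.5 = 11.97
  [10.5→10.75]: (6.67+6.31)/2 × 0.25 = 1.6225
  Sum = 212.3425 mcg/mL·hr
intramuscular injection tail: 6.31/0.221 = 28.552; AUC_ev,0→∞ = 212.3425 + 28.552 = 240.8945 mcg/mL·hr
F = (AUC_ev/D_ev)/(AUC_iv/D_iv) = (240.8945/25)/(289.045/25) = 9.63578/11.5618 = 0.8334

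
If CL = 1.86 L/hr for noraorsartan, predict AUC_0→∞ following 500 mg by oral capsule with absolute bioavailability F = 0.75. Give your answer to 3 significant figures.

AUC_0→∞ = F × Dose / CL
        = 0.75 × 500 / 1.86 = 201.613 mg/L·hr

AUC = 202 mg/L·hr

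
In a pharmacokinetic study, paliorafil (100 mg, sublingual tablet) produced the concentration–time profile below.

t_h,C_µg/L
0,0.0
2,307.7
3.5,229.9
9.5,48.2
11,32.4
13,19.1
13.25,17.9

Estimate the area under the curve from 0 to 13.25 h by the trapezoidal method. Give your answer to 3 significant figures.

Trapezoidal AUC_0→13.25:
  [0→2]: (0.0+307.7)/2 × 2 = 307.7
  [2→3.5]: (307.7+229.9)/2 × 1.5 = 403.2
  [3.5→9.5]: (229.9+48.2)/2 × 6 = 834.3
  [9.5→11]: (48.2+32.4)/2 × 1.5 = 60.45
  [11→13]: (32.4+19.1)/2 × 2 = 51.5
  [13→13.25]: (19.1+17.9)/2 × 0.25 = 4.625
  Sum = 1661.775 µg/L·h

AUC = 1660 µg/L·h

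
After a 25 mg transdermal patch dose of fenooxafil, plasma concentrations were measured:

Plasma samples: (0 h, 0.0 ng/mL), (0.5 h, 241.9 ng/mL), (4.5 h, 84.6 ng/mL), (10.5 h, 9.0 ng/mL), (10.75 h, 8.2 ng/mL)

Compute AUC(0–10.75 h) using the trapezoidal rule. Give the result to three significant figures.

Trapezoidal AUC_0→10.75:
  [0→0.5]: (0.0+241.9)/2 × 0.5 = 60.475
  [0.5→4.5]: (241.9+84.6)/2 × 4 = 653.0
  [4.5→10.5]: (84.6+9.0)/2 × 6 = 280.8
  [10.5→10.75]: (9.0+8.2)/2 × 0.25 = 2.15
  Sum = 996.425 ng/mL·h

AUC = 996 ng/mL·h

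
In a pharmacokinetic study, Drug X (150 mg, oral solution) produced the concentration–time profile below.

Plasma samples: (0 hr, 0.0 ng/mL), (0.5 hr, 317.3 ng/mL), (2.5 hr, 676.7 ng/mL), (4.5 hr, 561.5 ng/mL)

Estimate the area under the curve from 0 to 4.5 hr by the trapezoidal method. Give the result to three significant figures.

Trapezoidal AUC_0→4.5:
  [0→0.5]: (0.0+317.3)/2 × 0.5 = 79.325
  [0.5→2.5]: (317.3+676.7)/2 × 2 = 994.0
  [2.5→4.5]: (676.7+561.5)/2 × 2 = 1238.2
  Sum = 2311.525 ng/mL·hr

AUC = 2310 ng/mL·hr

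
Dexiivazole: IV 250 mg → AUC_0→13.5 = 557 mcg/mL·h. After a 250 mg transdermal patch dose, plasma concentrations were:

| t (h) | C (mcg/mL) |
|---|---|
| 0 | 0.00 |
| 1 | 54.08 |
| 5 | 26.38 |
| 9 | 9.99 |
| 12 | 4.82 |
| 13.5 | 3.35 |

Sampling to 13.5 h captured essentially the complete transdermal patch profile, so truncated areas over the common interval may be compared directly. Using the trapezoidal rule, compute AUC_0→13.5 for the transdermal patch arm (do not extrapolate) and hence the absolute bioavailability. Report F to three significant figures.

Trapezoidal AUC_0→13.5 (transdermal patch):
  [0→1]: (0.00+54.08)/2 × 1 = 27.04
  [1→5]: (54.08+26.38)/2 × 4 = 160.92
  [5→9]: (26.38+9.99)/2 × 4 = 72.74
  [9→12]: (9.99+4.82)/2 × 3 = 22.215
  [12→13.5]: (4.82+3.35)/2 × 1.5 = 6.1275
  Sum = 289.0425 mcg/mL·h
F = (AUC_ev/D_ev)/(AUC_iv/D_iv) = (289.0425/250)/(557/250) = 1.15617/2.228 = 0.5189

F = 0.519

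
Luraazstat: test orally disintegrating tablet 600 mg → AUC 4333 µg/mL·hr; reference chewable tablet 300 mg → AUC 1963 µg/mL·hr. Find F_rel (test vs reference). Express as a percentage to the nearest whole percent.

F_rel = (AUC_test/D_test) / (AUC_ref/D_ref)
      = (4333/600) / (1963/300)
      = 7.22167 / 6.54333 = 1.1037 = 110.37%

F_rel = 110%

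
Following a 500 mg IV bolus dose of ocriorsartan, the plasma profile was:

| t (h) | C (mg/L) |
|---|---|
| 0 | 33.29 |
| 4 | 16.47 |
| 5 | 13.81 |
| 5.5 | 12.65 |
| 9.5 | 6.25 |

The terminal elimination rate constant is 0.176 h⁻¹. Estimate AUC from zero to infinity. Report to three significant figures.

AUC = 195 mg/L·h

Trapezoidal AUC_0→9.5:
  [0→4]: (33.29+16.47)/2 × 4 = 99.52
  [4→5]: (16.47+13.81)/2 × 1 = 15.14
  [5→5.5]: (13.81+12.65)/2 × 0.5 = 6.615
  [5.5→9.5]: (12.65+6.25)/2 × 4 = 37.8
  Sum = 159.075 mg/L·h
Extrapolated tail: C_last / k_e = 6.25 / 0.176 = 35.511
AUC_0→∞ = 159.075 + 35.511 = 194.586 mg/L·h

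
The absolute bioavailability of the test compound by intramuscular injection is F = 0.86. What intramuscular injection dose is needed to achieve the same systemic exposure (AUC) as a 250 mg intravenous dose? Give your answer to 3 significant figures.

D_intramuscular = 291 mg

For equal systemic exposure: F × D_ev = D_iv
D_ev = D_iv / F = 250 / 0.86 = 290.698 mg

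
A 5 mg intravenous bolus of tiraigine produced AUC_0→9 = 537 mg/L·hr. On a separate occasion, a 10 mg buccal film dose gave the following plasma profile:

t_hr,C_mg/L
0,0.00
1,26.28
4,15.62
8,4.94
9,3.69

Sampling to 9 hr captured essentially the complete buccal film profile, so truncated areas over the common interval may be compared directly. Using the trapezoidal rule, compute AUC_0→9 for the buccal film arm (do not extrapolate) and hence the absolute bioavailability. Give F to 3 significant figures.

Trapezoidal AUC_0→9 (buccal film):
  [0→1]: (0.00+26.28)/2 × 1 = 13.14
  [1→4]: (26.28+15.62)/2 × 3 = 62.85
  [4→8]: (15.62+4.94)/2 × 4 = 41.12
  [8→9]: (4.94+3.69)/2 × 1 = 4.315
  Sum = 121.425 mg/L·hr
F = (AUC_ev/D_ev)/(AUC_iv/D_iv) = (121.425/10)/(537/5) = 12.1425/107.4 = 0.1131

F = 0.113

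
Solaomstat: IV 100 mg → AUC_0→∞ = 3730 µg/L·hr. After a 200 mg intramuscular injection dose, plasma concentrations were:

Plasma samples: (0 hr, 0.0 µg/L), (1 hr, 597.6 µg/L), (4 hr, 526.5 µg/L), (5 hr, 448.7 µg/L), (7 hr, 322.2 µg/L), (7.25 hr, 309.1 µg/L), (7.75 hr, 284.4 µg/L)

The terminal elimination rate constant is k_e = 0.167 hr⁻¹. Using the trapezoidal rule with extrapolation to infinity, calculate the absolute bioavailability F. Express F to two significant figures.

Trapezoidal AUC_0→7.75 (intramuscular injection):
  [0→1]: (0.0+597.6)/2 × 1 = 298.8
  [1→4]: (597.6+526.5)/2 × 3 = 1686.15
  [4→5]: (526.5+448.7)/2 × 1 = 487.6
  [5→7]: (448.7+322.2)/2 × 2 = 770.9
  [7→7.25]: (322.2+309.1)/2 × 0.25 = 78.9125
  [7.25→7.75]: (309.1+284.4)/2 × 0.5 = 148.375
  Sum = 3470.7375 µg/L·hr
Tail: C_last/k_e = 284.4/0.167 = 1702.994
AUC_0→∞ (intramuscular injection) = 3470.7375 + 1702.994 = 5173.7315 µg/L·hr
F = (AUC_ev/D_ev)/(AUC_iv/D_iv) = (5173.7315/200)/(3730/100) = 25.8687/37.3 = 0.6935

F = 0.69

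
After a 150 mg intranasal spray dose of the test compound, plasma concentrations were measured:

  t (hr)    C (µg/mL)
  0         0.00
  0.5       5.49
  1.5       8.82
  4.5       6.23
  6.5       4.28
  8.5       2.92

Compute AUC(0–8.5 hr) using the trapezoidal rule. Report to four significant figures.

AUC = 48.81 µg/mL·hr

Trapezoidal AUC_0→8.5:
  [0→0.5]: (0.00+5.49)/2 × 0.5 = 1.3725
  [0.5→1.5]: (5.49+8.82)/2 × 1 = 7.155
  [1.5→4.5]: (8.82+6.23)/2 × 3 = 22.575
  [4.5→6.5]: (6.23+4.28)/2 × 2 = 10.51
  [6.5→8.5]: (4.28+2.92)/2 × 2 = 7.2
  Sum = 48.8125 µg/mL·hr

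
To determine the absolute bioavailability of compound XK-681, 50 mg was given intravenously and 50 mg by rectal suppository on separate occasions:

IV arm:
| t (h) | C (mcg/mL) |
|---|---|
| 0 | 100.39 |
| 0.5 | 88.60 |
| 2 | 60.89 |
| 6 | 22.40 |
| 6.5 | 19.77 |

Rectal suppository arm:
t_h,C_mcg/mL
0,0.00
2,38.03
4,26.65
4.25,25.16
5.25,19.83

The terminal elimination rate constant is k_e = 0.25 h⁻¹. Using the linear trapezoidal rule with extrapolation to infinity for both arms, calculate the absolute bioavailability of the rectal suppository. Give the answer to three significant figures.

Trapezoidal AUC_0→6.5 (IV):
  [0→0.5]: (100.39+88.60)/2 × 0.5 = 47.2475
  [0.5→2]: (88.60+60.89)/2 × 1.5 = 112.1175
  [2→6]: (60.89+22.40)/2 × 4 = 166.58
  [6→6.5]: (22.40+19.77)/2 × 0.5 = 10.5425
  Sum = 336.4875 mcg/mL·h
IV tail: 19.77/0.25 = 79.080; AUC_iv,0→∞ = 336.4875 + 79.080 = 415.5675 mcg/mL·h
Trapezoidal AUC_0→5.25 (rectal suppository):
  [0→2]: (0.00+38.03)/2 × 2 = 38.03
  [2→4]: (38.03+26.65)/2 × 2 = 64.68
  [4→4.25]: (26.65+25.16)/2 × 0.25 = 6.47625
  [4.25→5.25]: (25.16+19.83)/2 × 1 = 22.495
  Sum = 131.68125 mcg/mL·h
rectal suppository tail: 19.83/0.25 = 79.320; AUC_ev,0→∞ = 131.68125 + 79.320 = 211.00125 mcg/mL·h
F = (AUC_ev/D_ev)/(AUC_iv/D_iv) = (211.00125/50)/(415.5675/50) = 4.220025/8.31135 = 0.5077

F = 0.508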